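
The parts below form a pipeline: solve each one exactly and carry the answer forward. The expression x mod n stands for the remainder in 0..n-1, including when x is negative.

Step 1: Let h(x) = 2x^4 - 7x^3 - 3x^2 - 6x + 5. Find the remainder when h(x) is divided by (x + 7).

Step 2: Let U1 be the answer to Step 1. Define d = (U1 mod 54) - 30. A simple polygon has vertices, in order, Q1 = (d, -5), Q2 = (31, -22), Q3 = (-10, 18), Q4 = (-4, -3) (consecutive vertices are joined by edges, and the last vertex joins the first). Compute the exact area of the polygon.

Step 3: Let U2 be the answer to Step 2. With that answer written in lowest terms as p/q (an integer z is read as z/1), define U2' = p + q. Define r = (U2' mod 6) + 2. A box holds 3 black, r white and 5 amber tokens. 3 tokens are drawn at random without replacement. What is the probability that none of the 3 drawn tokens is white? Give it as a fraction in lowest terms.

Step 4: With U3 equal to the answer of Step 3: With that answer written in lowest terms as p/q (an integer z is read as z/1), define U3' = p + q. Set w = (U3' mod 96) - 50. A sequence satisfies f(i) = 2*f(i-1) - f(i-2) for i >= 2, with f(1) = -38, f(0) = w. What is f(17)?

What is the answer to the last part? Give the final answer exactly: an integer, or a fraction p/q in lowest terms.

Step 1: remainder = value at the root: 2*(-7)^4 - 7*(-7)^3 - 3*(-7)^2 - 6*(-7)^1 + 5 = (4802) + (2401) + (-147) + (42) + (5) = 7103; answer 7103
Step 2: U1 = 7103; d = -1; cross terms: (-1*-22 - 31*-5)=177, (31*18 - -10*-22)=338, (-10*-3 - -4*18)=102, (-4*-5 - -1*-3)=17; twice the area = |634| = 634; area = 317; answer 317
Step 3: U2 = 317; threaded value p + q = 318; r = 2; total draws C(10,3) = 120; favorable C(8,3) = 56; P = 7/15; answer 7/15
Step 4: U3 = 7/15; threaded value p + q = 22; w = -28; f(2) = 2*(-38) - 1*(-28) = -48; iterating: f(2)=-48, f(3)=-58, f(4)=-68, f(5)=-78, f(6)=-88, f(7)=-98, f(8)=-108, f(9)=-118, f(10)=-128, f(11)=-138, f(12)=-148, f(13)=-158, f(14)=-168, f(15)=-178, f(16)=-188, f(17)=-198; answer -198

-198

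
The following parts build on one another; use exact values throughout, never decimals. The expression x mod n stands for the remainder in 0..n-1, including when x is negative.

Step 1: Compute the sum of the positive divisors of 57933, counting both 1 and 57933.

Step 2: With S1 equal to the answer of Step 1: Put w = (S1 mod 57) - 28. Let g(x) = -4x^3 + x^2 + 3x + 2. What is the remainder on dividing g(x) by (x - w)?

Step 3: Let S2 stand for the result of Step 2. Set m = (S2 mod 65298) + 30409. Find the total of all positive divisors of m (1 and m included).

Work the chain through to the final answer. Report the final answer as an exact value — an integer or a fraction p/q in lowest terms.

Step 1: 57933 = 3^2 * 41 * 157; sigma = (1 + 3 + 9) * (1 + 41) * (1 + 157) = 13 * 42 * 158 = 86268; answer 86268
Step 2: S1 = 86268; w = -1; remainder = value at the root: -4*(-1)^3 + 1*(-1)^2 + 3*(-1)^1 + 2 = (4) + (1) + (-3) + (2) = 4; answer 4
Step 3: S2 = 4; m = 30413; 30413 = 17 * 1789; sigma = (1 + 17) * (1 + 1789) = 18 * 1790 = 32220; answer 32220

32220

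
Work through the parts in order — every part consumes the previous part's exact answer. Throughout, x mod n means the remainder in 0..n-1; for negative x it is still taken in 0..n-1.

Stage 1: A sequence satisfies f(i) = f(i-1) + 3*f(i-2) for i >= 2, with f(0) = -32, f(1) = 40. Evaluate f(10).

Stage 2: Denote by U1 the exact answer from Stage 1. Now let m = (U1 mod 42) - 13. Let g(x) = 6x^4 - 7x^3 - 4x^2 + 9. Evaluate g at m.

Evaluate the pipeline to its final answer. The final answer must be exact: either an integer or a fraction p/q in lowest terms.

279234

Stage 1: f(2) = 1*(40) + 3*(-32) = -56; iterating: f(2)=-56, f(3)=64, f(4)=-104, f(5)=88, f(6)=-224, f(7)=40, f(8)=-632, f(9)=-512, f(10)=-2408; answer -2408
Stage 2: U1 = -2408; m = 15; 6*(15)^4 - 7*(15)^3 - 4*(15)^2 + 9 = (303750) + (-23625) + (-900) + (9) = 279234; answer 279234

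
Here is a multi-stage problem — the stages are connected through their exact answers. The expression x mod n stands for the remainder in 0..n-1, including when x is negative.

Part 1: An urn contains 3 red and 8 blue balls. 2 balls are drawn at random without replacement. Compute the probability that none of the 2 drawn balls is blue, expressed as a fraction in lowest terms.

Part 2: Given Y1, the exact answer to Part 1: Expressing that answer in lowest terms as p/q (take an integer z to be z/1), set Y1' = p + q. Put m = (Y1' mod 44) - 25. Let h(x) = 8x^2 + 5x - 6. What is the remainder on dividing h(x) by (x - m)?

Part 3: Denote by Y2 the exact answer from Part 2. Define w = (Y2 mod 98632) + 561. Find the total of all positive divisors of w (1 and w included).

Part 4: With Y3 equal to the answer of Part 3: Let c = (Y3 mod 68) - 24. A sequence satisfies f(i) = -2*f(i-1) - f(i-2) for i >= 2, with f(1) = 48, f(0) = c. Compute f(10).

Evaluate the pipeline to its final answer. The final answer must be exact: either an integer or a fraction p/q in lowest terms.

-804

Part 1: total draws C(11,2) = 55; favorable C(3,2) = 3; P = 3/55; answer 3/55
Part 2: Y1 = 3/55; threaded value p + q = 58; m = -11; remainder = value at the root: 8*(-11)^2 + 5*(-11)^1 - 6 = (968) + (-55) + (-6) = 907; answer 907
Part 3: Y2 = 907; w = 1468; 1468 = 2^2 * 367; sigma = (1 + 2 + 4) * (1 + 367) = 7 * 368 = 2576; answer 2576
Part 4: Y3 = 2576; c = 36; f(2) = -2*(48) - 1*(36) = -132; iterating: f(2)=-132, f(3)=216, f(4)=-300, f(5)=384, f(6)=-468, f(7)=552, f(8)=-636, f(9)=720, f(10)=-804; answer -804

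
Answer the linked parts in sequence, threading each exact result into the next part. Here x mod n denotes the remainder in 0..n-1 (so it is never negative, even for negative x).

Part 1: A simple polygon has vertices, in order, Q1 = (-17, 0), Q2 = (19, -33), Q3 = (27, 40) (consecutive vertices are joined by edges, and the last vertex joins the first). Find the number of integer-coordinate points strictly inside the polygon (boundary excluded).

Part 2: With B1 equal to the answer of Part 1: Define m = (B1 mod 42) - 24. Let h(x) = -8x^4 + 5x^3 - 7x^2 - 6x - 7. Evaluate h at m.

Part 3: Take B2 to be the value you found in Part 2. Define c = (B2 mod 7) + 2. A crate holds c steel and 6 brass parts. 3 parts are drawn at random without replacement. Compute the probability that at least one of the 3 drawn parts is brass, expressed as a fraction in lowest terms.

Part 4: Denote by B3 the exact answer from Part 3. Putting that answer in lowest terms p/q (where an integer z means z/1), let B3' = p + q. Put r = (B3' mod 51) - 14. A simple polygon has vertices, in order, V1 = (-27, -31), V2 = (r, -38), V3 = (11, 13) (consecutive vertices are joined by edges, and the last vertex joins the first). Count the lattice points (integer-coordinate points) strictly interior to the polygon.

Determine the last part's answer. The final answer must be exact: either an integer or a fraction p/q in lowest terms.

1012

Part 1: cross terms: (-17*-33 - 19*0)=561, (19*40 - 27*-33)=1651, (27*0 - -17*40)=680; twice the area = |2892| = 2892; area = 1446; boundary points = 3 + 1 + 4 = 8; strictly interior points = area - boundary/2 + 1 = 1443; answer 1443
Part 2: B1 = 1443; m = -9; -8*(-9)^4 + 5*(-9)^3 - 7*(-9)^2 - 6*(-9)^1 - 7 = (-52488) + (-3645) + (-567) + (54) + (-7) = -56653; answer -56653
Part 3: B2 = -56653; c = 7; total draws C(13,3) = 286; complement C(7,3) = 35; favorable 286 - 35 = 251; P = 251/286; answer 251/286
Part 4: B3 = 251/286; threaded value p + q = 537; r = 13; cross terms: (-27*-38 - 13*-31)=1429, (13*13 - 11*-38)=587, (11*-31 - -27*13)=10; twice the area = |2026| = 2026; area = 1013; boundary points = 1 + 1 + 2 = 4; strictly interior points = area - boundary/2 + 1 = 1012; answer 1012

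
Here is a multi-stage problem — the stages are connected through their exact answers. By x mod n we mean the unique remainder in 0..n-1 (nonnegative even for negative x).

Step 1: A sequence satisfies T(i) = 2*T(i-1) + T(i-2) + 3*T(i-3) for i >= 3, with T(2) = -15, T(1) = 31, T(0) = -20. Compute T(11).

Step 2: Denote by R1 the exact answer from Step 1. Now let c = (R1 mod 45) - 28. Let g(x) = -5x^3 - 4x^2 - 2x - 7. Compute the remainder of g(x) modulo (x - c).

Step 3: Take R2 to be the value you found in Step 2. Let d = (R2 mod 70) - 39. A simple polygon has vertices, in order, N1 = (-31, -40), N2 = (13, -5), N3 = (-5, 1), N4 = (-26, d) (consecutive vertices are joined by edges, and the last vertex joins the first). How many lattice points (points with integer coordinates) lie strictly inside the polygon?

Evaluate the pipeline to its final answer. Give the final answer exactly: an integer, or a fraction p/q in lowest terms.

1212

Step 1: T(3) = 2*(-15) + 1*(31) + 3*(-20) = -59; iterating: T(3)=-59, T(4)=-40, T(5)=-184, T(6)=-585, T(7)=-1474, T(8)=-4085, T(9)=-11399, T(10)=-31305, T(11)=-86264; answer -86264
Step 2: R1 = -86264; c = -27; remainder = value at the root: -5*(-27)^3 - 4*(-27)^2 - 2*(-27)^1 - 7 = (98415) + (-2916) + (54) + (-7) = 95546; answer 95546
Step 3: R2 = 95546; d = 27; cross terms: (-31*-5 - 13*-40)=675, (13*1 - -5*-5)=-12, (-5*27 - -26*1)=-109, (-26*-40 - -31*27)=1877; twice the area = |2431| = 2431; area = 2431/2; boundary points = 1 + 6 + 1 + 1 = 9; strictly interior points = area - boundary/2 + 1 = 1212; answer 1212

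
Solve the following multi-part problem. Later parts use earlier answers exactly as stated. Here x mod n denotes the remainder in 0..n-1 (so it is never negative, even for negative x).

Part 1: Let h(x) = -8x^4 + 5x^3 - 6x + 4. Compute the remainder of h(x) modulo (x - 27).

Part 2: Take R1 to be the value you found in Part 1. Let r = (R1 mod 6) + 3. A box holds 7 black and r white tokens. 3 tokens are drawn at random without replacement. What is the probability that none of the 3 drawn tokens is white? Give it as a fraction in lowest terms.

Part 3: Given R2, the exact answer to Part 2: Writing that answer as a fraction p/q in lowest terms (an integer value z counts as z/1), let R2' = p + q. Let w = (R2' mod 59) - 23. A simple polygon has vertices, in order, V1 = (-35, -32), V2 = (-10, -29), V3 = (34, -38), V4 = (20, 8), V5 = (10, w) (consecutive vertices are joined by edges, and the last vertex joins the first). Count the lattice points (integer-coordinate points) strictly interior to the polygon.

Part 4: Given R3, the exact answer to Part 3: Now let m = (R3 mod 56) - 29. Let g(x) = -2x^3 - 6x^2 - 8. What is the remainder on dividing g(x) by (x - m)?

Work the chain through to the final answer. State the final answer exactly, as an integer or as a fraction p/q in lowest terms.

964

Part 1: remainder = value at the root: -8*(27)^4 + 5*(27)^3 - 6*(27)^1 + 4 = (-4251528) + (98415) + (-162) + (4) = -4153271; answer -4153271
Part 2: R1 = -4153271; r = 4; total draws C(11,3) = 165; favorable C(7,3) = 35; P = 7/33; answer 7/33
Part 3: R2 = 7/33; threaded value p + q = 40; w = 17; cross terms: (-35*-29 - -10*-32)=695, (-10*-38 - 34*-29)=1366, (34*8 - 20*-38)=1032, (20*17 - 10*8)=260, (10*-32 - -35*17)=275; twice the area = |3628| = 3628; area = 1814; boundary points = 1 + 1 + 2 + 1 + 1 = 6; strictly interior points = area - boundary/2 + 1 = 1812; answer 1812
Part 4: R3 = 1812; m = -9; remainder = value at the root: -2*(-9)^3 - 6*(-9)^2 - 8 = (1458) + (-486) + (-8) = 964; answer 964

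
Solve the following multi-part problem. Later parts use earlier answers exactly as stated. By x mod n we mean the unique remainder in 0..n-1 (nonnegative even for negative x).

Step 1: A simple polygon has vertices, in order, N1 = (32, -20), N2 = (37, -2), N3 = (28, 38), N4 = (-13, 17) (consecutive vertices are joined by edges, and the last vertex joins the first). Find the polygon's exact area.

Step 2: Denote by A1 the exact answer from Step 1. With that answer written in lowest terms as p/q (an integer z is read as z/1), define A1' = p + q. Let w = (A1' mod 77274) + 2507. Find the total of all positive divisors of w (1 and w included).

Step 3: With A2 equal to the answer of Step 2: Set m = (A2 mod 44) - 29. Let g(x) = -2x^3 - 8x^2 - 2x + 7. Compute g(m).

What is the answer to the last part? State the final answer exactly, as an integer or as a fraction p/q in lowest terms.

-5765

Step 1: cross terms: (32*-2 - 37*-20)=676, (37*38 - 28*-2)=1462, (28*17 - -13*38)=970, (-13*-20 - 32*17)=-284; twice the area = |2824| = 2824; area = 1412; answer 1412
Step 2: A1 = 1412; threaded value p + q = 1413; w = 3920; 3920 = 2^4 * 5 * 7^2; sigma = (1 + 2 + 4 + 8 + 16) * (1 + 5) * (1 + 7 + 49) = 31 * 6 * 57 = 10602; answer 10602
Step 3: A2 = 10602; m = 13; -2*(13)^3 - 8*(13)^2 - 2*(13)^1 + 7 = (-4394) + (-1352) + (-26) + (7) = -5765; answer -5765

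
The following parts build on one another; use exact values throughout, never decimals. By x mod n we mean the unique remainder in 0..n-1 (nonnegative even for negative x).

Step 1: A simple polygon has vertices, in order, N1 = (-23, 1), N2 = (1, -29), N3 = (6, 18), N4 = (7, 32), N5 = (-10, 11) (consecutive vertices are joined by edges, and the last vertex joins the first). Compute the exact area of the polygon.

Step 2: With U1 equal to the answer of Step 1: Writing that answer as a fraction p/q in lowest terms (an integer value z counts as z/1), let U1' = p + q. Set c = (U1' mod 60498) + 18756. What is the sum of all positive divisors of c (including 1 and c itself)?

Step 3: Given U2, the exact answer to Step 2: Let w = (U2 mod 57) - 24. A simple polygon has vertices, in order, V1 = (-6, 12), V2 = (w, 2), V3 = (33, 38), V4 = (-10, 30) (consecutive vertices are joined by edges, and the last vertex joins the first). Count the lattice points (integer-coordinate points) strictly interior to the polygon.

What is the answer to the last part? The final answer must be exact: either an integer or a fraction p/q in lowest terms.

Step 1: cross terms: (-23*-29 - 1*1)=666, (1*18 - 6*-29)=192, (6*32 - 7*18)=66, (7*11 - -10*32)=397, (-10*1 - -23*11)=243; twice the area = |1564| = 1564; area = 782; answer 782
Step 2: U1 = 782; threaded value p + q = 783; c = 19539; 19539 = 3^2 * 13 * 167; sigma = (1 + 3 + 9) * (1 + 13) * (1 + 167) = 13 * 14 * 168 = 30576; answer 30576
Step 3: U2 = 30576; w = 0; cross terms: (-6*2 - 0*12)=-12, (0*38 - 33*2)=-66, (33*30 - -10*38)=1370, (-10*12 - -6*30)=60; twice the area = |1352| = 1352; area = 676; boundary points = 2 + 3 + 1 + 2 = 8; strictly interior points = area - boundary/2 + 1 = 673; answer 673

673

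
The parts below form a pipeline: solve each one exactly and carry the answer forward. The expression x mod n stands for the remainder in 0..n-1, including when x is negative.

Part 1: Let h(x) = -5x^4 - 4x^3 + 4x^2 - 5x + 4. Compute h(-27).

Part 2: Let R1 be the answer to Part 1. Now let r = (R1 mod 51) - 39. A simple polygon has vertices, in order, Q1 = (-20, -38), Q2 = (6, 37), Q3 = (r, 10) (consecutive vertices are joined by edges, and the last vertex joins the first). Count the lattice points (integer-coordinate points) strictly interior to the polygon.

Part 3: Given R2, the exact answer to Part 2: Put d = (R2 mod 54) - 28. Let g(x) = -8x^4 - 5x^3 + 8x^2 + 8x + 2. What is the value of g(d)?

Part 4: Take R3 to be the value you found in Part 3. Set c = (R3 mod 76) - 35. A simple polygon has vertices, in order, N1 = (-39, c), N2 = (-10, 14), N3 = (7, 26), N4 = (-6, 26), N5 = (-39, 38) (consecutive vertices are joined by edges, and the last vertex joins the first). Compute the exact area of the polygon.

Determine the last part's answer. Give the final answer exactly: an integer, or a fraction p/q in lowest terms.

1267/2

Part 1: -5*(-27)^4 - 4*(-27)^3 + 4*(-27)^2 - 5*(-27)^1 + 4 = (-2657205) + (78732) + (2916) + (135) + (4) = -2575418; answer -2575418
Part 2: R1 = -2575418; r = -8; cross terms: (-20*37 - 6*-38)=-512, (6*10 - -8*37)=356, (-8*-38 - -20*10)=504; twice the area = |348| = 348; area = 174; boundary points = 1 + 1 + 12 = 14; strictly interior points = area - boundary/2 + 1 = 168; answer 168
Part 3: R2 = 168; d = -22; -8*(-22)^4 - 5*(-22)^3 + 8*(-22)^2 + 8*(-22)^1 + 2 = (-1874048) + (53240) + (3872) + (-176) + (2) = -1817110; answer -1817110
Part 4: R3 = -1817110; c = 15; cross terms: (-39*14 - -10*15)=-396, (-10*26 - 7*14)=-358, (7*26 - -6*26)=338, (-6*38 - -39*26)=786, (-39*15 - -39*38)=897; twice the area = |1267| = 1267; area = 1267/2; answer 1267/2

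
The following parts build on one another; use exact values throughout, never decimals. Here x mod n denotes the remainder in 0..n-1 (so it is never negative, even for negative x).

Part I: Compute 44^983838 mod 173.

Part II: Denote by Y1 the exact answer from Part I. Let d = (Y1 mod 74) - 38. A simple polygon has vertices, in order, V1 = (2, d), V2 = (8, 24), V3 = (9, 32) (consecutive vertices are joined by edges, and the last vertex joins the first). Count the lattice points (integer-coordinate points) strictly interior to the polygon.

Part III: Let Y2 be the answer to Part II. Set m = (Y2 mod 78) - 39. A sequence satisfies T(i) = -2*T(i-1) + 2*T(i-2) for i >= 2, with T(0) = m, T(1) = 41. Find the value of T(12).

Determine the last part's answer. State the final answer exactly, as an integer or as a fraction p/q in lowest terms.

-3471936

Part I: squarings mod 173: 44^1=44, 44^2=33, 44^4=51, 44^8=6, 44^16=36, 44^32=85, 44^64=132, 44^128=124, 44^256=152, 44^512=95, 44^1024=29, 44^2048=149, 44^4096=57, 44^8192=135, 44^16384=60, 44^32768=140, 44^65536=51, 44^131072=6, 44^262144=36, 44^524288=85; 44^983838 = 44^2 * 44^4 * 44^8 * 44^16 * 44^256 * 44^512 * 44^65536 * 44^131072 * 44^262144 * 44^524288 = 21 (mod 173); answer 21
Part II: Y1 = 21; d = -17; cross terms: (2*24 - 8*-17)=184, (8*32 - 9*24)=40, (9*-17 - 2*32)=-217; twice the area = |7| = 7; area = 7/2; boundary points = 1 + 1 + 7 = 9; strictly interior points = area - boundary/2 + 1 = 0; answer 0
Part III: Y2 = 0; m = -39; T(2) = -2*(41) + 2*(-39) = -160; iterating: T(2)=-160, T(3)=402, T(4)=-1124, T(5)=3052, T(6)=-8352, T(7)=22808, T(8)=-62320, T(9)=170256, T(10)=-465152, T(11)=1270816, T(12)=-3471936; answer -3471936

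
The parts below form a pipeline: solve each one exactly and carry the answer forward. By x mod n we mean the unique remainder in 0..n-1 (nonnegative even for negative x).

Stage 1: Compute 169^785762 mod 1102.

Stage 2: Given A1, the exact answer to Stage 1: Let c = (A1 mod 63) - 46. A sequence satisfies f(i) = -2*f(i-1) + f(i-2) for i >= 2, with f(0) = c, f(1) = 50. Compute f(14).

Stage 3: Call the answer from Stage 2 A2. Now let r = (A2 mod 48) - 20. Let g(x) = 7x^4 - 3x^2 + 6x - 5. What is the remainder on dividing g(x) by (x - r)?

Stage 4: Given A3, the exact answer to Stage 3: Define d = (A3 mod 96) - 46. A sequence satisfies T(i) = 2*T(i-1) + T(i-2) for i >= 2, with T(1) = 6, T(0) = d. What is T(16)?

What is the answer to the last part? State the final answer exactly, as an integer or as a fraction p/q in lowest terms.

Stage 1: squarings mod 1102: 169^1=169, 169^2=1011, 169^4=567, 169^8=807, 169^16=1069, 169^32=1089, 169^64=169, 169^128=1011, 169^256=567, 169^512=807, 169^1024=1069, 169^2048=1089, 169^4096=169, 169^8192=1011, 169^16384=567, 169^32768=807, 169^65536=1069, 169^131072=1089, 169^262144=169, 169^524288=1011; 169^785762 = 169^2 * 169^32 * 169^64 * 169^256 * 169^1024 * 169^2048 * 169^4096 * 169^8192 * 169^16384 * 169^32768 * 169^65536 * 169^131072 * 169^524288 = 123 (mod 1102); answer 123
Stage 2: A1 = 123; c = 14; f(2) = -2*(50) + 1*(14) = -86; iterating: f(2)=-86, f(3)=222, f(4)=-530, f(5)=1282, f(6)=-3094, f(7)=7470, f(8)=-18034, f(9)=43538, f(10)=-105110, f(11)=253758, f(12)=-612626, f(13)=1479010, f(14)=-3570646; answer -3570646
Stage 3: A2 = -3570646; r = 6; remainder = value at the root: 7*(6)^4 - 3*(6)^2 + 6*(6)^1 - 5 = (9072) + (-108) + (36) + (-5) = 8995; answer 8995
Stage 4: A3 = 8995; d = 21; T(2) = 2*(6) + 1*(21) = 33; iterating: T(2)=33, T(3)=72, T(4)=177, T(5)=426, T(6)=1029, T(7)=2484, T(8)=5997, T(9)=14478, T(10)=34953, T(11)=84384, T(12)=203721, T(13)=491826, T(14)=1187373, T(15)=2866572, T(16)=6920517; answer 6920517

6920517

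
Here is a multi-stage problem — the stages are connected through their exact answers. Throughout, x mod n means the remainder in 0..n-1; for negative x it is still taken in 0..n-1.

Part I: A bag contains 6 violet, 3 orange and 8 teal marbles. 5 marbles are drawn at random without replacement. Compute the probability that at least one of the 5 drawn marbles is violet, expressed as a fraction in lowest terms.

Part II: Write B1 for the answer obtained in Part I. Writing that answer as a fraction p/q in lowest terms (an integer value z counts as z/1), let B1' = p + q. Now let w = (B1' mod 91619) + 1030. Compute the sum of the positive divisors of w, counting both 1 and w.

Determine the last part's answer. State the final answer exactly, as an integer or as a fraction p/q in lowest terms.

Part I: total draws C(17,5) = 6188; complement C(11,5) = 462; favorable 6188 - 462 = 5726; P = 409/442; answer 409/442
Part II: B1 = 409/442; threaded value p + q = 851; w = 1881; 1881 = 3^2 * 11 * 19; sigma = (1 + 3 + 9) * (1 + 11) * (1 + 19) = 13 * 12 * 20 = 3120; answer 3120

3120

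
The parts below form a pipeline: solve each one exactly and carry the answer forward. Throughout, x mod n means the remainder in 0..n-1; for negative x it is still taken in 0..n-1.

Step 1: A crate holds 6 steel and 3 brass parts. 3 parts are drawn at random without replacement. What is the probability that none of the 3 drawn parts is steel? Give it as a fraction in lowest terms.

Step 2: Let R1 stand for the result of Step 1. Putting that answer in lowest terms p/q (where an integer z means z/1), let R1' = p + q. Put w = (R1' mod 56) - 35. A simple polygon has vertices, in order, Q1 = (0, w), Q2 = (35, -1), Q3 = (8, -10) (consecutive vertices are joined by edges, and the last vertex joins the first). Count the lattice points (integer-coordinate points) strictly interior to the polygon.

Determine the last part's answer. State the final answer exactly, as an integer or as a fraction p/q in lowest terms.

Step 1: total draws C(9,3) = 84; favorable C(3,3) = 1; P = 1/84; answer 1/84
Step 2: R1 = 1/84; threaded value p + q = 85; w = -6; cross terms: (0*-1 - 35*-6)=210, (35*-10 - 8*-1)=-342, (8*-6 - 0*-10)=-48; twice the area = |-180| = 180; area = 90; boundary points = 5 + 9 + 4 = 18; strictly interior points = area - boundary/2 + 1 = 82; answer 82

82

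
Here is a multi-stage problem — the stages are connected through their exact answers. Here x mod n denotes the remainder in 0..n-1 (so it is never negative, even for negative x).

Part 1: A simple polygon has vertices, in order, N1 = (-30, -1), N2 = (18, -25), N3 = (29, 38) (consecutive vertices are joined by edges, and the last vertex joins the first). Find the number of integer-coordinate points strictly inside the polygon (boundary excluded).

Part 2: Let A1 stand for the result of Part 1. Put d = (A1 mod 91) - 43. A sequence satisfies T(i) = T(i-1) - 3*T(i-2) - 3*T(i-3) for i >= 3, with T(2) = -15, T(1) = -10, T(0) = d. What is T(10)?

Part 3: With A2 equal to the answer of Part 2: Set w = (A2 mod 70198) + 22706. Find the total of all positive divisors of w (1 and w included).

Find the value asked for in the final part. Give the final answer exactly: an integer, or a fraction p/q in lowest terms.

Part 1: cross terms: (-30*-25 - 18*-1)=768, (18*38 - 29*-25)=1409, (29*-1 - -30*38)=1111; twice the area = |3288| = 3288; area = 1644; boundary points = 24 + 1 + 1 = 26; strictly interior points = area - boundary/2 + 1 = 1632; answer 1632
Part 2: A1 = 1632; d = 42; T(3) = 1*(-15) - 3*(-10) - 3*(42) = -111; iterating: T(3)=-111, T(4)=-36, T(5)=342, T(6)=783, T(7)=-135, T(8)=-3510, T(9)=-5454, T(10)=5481; answer 5481
Part 3: A2 = 5481; w = 28187; 28187 = 71 * 397; sigma = (1 + 71) * (1 + 397) = 72 * 398 = 28656; answer 28656

28656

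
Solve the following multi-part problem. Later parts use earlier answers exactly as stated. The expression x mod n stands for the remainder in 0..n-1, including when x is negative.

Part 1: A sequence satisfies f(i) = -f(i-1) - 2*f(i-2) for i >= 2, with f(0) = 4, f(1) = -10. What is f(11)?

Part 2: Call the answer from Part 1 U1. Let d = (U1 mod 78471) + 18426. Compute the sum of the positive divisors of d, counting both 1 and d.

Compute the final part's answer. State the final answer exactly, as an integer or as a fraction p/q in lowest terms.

Part 1: f(2) = -1*(-10) - 2*(4) = 2; iterating: f(2)=2, f(3)=18, f(4)=-22, f(5)=-14, f(6)=58, f(7)=-30, f(8)=-86, f(9)=146, f(10)=26, f(11)=-318; answer -318
Part 2: U1 = -318; d = 96579; 96579 = 3^3 * 7^2 * 73; sigma = (1 + 3 + 9 + 27) * (1 + 7 + 49) * (1 + 73) = 40 * 57 * 74 = 168720; answer 168720

168720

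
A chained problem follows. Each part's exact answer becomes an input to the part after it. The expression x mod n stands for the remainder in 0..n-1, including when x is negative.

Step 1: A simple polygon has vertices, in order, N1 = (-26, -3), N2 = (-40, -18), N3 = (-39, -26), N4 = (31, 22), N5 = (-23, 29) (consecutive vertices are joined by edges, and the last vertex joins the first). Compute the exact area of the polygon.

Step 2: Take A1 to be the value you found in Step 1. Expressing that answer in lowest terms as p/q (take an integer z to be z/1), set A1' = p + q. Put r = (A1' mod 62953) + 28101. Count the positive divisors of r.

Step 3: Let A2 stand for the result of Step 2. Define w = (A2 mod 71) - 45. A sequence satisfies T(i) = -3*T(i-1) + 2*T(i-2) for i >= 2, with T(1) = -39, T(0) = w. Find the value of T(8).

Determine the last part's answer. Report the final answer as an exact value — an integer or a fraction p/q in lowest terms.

Step 1: cross terms: (-26*-18 - -40*-3)=348, (-40*-26 - -39*-18)=338, (-39*22 - 31*-26)=-52, (31*29 - -23*22)=1405, (-23*-3 - -26*29)=823; twice the area = |2862| = 2862; area = 1431; answer 1431
Step 2: A1 = 1431; threaded value p + q = 1432; r = 29533; 29533 = 7 * 4219; number of divisors = (1+1) * (1+1) = 4; answer 4
Step 3: A2 = 4; w = -41; T(2) = -3*(-39) + 2*(-41) = 35; iterating: T(2)=35, T(3)=-183, T(4)=619, T(5)=-2223, T(6)=7907, T(7)=-28167, T(8)=100315; answer 100315

100315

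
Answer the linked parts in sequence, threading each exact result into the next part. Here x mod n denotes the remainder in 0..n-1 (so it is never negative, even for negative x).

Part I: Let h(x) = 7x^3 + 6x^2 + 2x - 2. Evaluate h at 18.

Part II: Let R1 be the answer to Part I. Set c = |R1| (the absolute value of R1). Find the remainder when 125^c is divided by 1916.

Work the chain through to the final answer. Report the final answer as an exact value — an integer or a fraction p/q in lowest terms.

Part I: 7*(18)^3 + 6*(18)^2 + 2*(18)^1 - 2 = (40824) + (1944) + (36) + (-2) = 42802; answer 42802
Part II: R1 = 42802; c = 42802; squarings mod 1916: 125^1=125, 125^2=297, 125^4=73, 125^8=1497, 125^16=1205, 125^32=1613, 125^64=1757, 125^128=373, 125^256=1177, 125^512=61, 125^1024=1805, 125^2048=825, 125^4096=445, 125^8192=677, 125^16384=405, 125^32768=1165; 125^42802 = 125^2 * 125^16 * 125^32 * 125^256 * 125^512 * 125^1024 * 125^8192 * 125^32768 = 1617 (mod 1916); answer 1617

1617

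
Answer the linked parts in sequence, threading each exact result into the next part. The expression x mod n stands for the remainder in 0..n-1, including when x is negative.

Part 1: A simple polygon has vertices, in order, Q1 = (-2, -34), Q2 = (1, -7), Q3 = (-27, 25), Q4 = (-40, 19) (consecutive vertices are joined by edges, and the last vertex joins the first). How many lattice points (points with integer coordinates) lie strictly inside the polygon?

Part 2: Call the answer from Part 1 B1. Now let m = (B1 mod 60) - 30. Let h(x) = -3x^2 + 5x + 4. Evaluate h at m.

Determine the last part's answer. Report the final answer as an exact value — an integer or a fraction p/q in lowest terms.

-304

Part 1: cross terms: (-2*-7 - 1*-34)=48, (1*25 - -27*-7)=-164, (-27*19 - -40*25)=487, (-40*-34 - -2*19)=1398; twice the area = |1769| = 1769; area = 1769/2; boundary points = 3 + 4 + 1 + 1 = 9; strictly interior points = area - boundary/2 + 1 = 881; answer 881
Part 2: B1 = 881; m = 11; -3*(11)^2 + 5*(11)^1 + 4 = (-363) + (55) + (4) = -304; answer -304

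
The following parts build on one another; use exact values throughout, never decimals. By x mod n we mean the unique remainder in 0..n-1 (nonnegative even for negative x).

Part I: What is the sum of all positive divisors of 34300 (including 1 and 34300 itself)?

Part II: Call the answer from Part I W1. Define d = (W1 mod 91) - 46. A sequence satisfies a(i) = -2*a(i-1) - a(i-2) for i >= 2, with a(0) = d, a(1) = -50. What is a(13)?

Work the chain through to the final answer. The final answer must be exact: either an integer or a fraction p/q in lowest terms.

-278

Part I: 34300 = 2^2 * 5^2 * 7^3; sigma = (1 + 2 + 4) * (1 + 5 + 25) * (1 + 7 + 49 + 343) = 7 * 31 * 400 = 86800; answer 86800
Part II: W1 = 86800; d = 31; a(2) = -2*(-50) - 1*(31) = 69; iterating: a(2)=69, a(3)=-88, a(4)=107, a(5)=-126, a(6)=145, a(7)=-164, a(8)=183, a(9)=-202, a(10)=221, a(11)=-240, a(12)=259, a(13)=-278; answer -278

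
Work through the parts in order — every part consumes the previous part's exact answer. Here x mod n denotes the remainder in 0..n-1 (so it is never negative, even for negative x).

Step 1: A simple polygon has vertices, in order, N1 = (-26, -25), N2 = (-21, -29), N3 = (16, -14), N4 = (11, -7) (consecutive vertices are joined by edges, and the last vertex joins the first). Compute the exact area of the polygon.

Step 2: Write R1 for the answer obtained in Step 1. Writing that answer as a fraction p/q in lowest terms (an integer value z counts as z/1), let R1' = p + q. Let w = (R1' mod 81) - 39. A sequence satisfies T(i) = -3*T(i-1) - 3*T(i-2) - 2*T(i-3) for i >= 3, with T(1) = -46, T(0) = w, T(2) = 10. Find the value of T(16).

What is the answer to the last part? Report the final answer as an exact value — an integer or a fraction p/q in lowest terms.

-677272

Step 1: cross terms: (-26*-29 - -21*-25)=229, (-21*-14 - 16*-29)=758, (16*-7 - 11*-14)=42, (11*-25 - -26*-7)=-457; twice the area = |572| = 572; area = 286; answer 286
Step 2: R1 = 286; threaded value p + q = 287; w = 5; T(3) = -3*(10) - 3*(-46) - 2*(5) = 98; iterating: T(3)=98, T(4)=-232, T(5)=382, T(6)=-646, T(7)=1256, T(8)=-2594, T(9)=5306, T(10)=-10648, T(11)=21214, T(12)=-42310, T(13)=84584, T(14)=-169250, T(15)=338618, T(16)=-677272; answer -677272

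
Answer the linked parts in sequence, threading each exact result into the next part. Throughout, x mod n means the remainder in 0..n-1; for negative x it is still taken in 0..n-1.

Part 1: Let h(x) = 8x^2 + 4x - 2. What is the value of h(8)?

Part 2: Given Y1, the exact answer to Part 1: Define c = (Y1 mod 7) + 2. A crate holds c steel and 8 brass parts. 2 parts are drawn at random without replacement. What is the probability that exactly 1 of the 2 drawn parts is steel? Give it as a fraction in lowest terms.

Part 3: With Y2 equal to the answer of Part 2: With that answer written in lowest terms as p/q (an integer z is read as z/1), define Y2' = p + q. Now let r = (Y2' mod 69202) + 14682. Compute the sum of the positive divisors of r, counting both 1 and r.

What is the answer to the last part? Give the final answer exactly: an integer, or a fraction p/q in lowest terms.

14742

Part 1: 8*(8)^2 + 4*(8)^1 - 2 = (512) + (32) + (-2) = 542; answer 542
Part 2: Y1 = 542; c = 5; total draws C(13,2) = 78; favorable C(5,1)*C(8,1) = 40; P = 20/39; answer 20/39
Part 3: Y2 = 20/39; threaded value p + q = 59; r = 14741; 14741 is prime, so its only divisors are 1 and 14741; sigma = 1 + 14741 = 14742; answer 14742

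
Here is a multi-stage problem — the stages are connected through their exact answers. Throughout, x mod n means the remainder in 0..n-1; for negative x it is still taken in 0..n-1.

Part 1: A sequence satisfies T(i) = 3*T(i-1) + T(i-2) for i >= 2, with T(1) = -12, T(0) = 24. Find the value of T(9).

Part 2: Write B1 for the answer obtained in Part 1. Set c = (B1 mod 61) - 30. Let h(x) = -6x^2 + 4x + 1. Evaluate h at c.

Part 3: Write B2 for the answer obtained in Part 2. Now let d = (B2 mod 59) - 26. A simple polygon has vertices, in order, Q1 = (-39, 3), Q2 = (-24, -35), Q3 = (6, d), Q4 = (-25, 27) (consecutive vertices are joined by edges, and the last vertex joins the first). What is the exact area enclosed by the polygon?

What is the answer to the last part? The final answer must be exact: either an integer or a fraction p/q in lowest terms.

2809/2

Part 1: T(2) = 3*(-12) + 1*(24) = -12; iterating: T(2)=-12, T(3)=-48, T(4)=-156, T(5)=-516, T(6)=-1704, T(7)=-5628, T(8)=-18588, T(9)=-61392; answer -61392
Part 2: B1 = -61392; c = 5; -6*(5)^2 + 4*(5)^1 + 1 = (-150) + (20) + (1) = -129; answer -129
Part 3: B2 = -129; d = 22; cross terms: (-39*-35 - -24*3)=1437, (-24*22 - 6*-35)=-318, (6*27 - -25*22)=712, (-25*3 - -39*27)=978; twice the area = |2809| = 2809; area = 2809/2; answer 2809/2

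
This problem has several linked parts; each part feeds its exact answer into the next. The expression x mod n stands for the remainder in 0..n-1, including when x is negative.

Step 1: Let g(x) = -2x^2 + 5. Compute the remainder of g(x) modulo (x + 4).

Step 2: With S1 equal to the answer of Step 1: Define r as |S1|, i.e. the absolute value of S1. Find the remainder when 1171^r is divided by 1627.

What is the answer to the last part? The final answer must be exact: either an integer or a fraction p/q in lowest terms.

Step 1: remainder = value at the root: -2*(-4)^2 + 5 = (-32) + (5) = -27; answer -27
Step 2: S1 = -27; r = 27; squarings mod 1627: 1171^1=1171, 1171^2=1307, 1171^4=1526, 1171^8=439, 1171^16=735; 1171^27 = 1171^1 * 1171^2 * 1171^8 * 1171^16 = 511 (mod 1627); answer 511

511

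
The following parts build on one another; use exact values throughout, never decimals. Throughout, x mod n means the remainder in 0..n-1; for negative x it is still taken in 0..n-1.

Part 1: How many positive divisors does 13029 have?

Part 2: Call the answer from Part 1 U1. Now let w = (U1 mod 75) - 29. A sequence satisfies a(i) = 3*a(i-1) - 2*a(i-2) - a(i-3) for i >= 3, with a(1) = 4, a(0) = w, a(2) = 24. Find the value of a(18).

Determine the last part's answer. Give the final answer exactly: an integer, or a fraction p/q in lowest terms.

Part 1: 13029 = 3 * 43 * 101; number of divisors = (1+1) * (1+1) * (1+1) = 8; answer 8
Part 2: U1 = 8; w = -21; a(3) = 3*(24) - 2*(4) - 1*(-21) = 85; iterating: a(3)=85, a(4)=203, a(5)=415, a(6)=754, a(7)=1229, a(8)=1764, a(9)=2080, a(10)=1483, a(11)=-1475, a(12)=-9471, a(13)=-26946, a(14)=-60421, a(15)=-117900, a(16)=-205912, a(17)=-321515, a(18)=-434821; answer -434821

-434821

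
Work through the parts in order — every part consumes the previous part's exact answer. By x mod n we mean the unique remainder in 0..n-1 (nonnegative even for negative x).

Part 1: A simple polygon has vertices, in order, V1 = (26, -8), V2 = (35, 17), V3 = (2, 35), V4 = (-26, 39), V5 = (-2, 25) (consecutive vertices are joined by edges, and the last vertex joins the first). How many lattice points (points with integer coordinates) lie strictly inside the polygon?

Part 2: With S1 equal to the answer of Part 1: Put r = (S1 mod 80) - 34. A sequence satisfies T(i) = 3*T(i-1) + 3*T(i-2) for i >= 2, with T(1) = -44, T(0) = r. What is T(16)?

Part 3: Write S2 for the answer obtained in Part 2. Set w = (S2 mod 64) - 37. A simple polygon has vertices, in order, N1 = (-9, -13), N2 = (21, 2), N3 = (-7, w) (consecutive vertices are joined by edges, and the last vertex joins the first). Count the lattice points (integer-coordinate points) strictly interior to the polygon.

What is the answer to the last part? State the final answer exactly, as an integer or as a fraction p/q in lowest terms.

457

Part 1: cross terms: (26*17 - 35*-8)=722, (35*35 - 2*17)=1191, (2*39 - -26*35)=988, (-26*25 - -2*39)=-572, (-2*-8 - 26*25)=-634; twice the area = |1695| = 1695; area = 1695/2; boundary points = 1 + 3 + 4 + 2 + 1 = 11; strictly interior points = area - boundary/2 + 1 = 843; answer 843
Part 2: S1 = 843; r = 9; T(2) = 3*(-44) + 3*(9) = -105; iterating: T(2)=-105, T(3)=-447, T(4)=-1656, T(5)=-6309, T(6)=-23895, T(7)=-90612, T(8)=-343521, T(9)=-1302399, T(10)=-4937760, T(11)=-18720477, T(12)=-70974711, T(13)=-269085564, T(14)=-1020180825, T(15)=-3867799167, T(16)=-14663939976; answer -14663939976
Part 3: S2 = -14663939976; w = 19; cross terms: (-9*2 - 21*-13)=255, (21*19 - -7*2)=413, (-7*-13 - -9*19)=262; twice the area = |930| = 930; area = 465; boundary points = 15 + 1 + 2 = 18; strictly interior points = area - boundary/2 + 1 = 457; answer 457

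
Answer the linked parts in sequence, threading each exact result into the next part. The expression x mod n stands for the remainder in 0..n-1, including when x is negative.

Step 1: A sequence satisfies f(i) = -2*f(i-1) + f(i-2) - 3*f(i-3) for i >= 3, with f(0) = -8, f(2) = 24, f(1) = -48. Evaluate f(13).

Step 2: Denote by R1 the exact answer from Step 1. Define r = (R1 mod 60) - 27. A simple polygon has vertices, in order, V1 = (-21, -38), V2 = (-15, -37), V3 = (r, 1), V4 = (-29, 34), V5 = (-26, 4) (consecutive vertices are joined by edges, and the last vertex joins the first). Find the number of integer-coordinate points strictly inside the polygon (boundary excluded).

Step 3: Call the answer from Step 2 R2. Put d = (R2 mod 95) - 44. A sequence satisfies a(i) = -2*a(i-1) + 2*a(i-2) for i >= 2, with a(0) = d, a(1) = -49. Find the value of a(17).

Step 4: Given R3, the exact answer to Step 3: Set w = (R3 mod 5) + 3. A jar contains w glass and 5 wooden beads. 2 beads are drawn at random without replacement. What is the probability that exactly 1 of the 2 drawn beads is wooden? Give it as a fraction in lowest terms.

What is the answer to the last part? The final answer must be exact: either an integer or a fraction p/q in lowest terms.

Step 1: f(3) = -2*(24) + 1*(-48) - 3*(-8) = -72; iterating: f(3)=-72, f(4)=312, f(5)=-768, f(6)=2064, f(7)=-5832, f(8)=16032, f(9)=-44088, f(10)=121704, f(11)=-335592, f(12)=925152, f(13)=-2551008; answer -2551008
Step 2: R1 = -2551008; r = -15; cross terms: (-21*-37 - -15*-38)=207, (-15*1 - -15*-37)=-570, (-15*34 - -29*1)=-481, (-29*4 - -26*34)=768, (-26*-38 - -21*4)=1072; twice the area = |996| = 996; area = 498; boundary points = 1 + 38 + 1 + 3 + 1 = 44; strictly interior points = area - boundary/2 + 1 = 477; answer 477
Step 3: R2 = 477; d = -42; a(2) = -2*(-49) + 2*(-42) = 14; iterating: a(2)=14, a(3)=-126, a(4)=280, a(5)=-812, a(6)=2184, a(7)=-5992, a(8)=16352, a(9)=-44688, a(10)=122080, a(11)=-333536, a(12)=911232, a(13)=-2489536, a(14)=6801536, a(15)=-18582144, a(16)=50767360, a(17)=-138699008; answer -138699008
Step 4: R3 = -138699008; w = 5; total draws C(10,2) = 45; favorable C(5,1)*C(5,1) = 25; P = 5/9; answer 5/9

5/9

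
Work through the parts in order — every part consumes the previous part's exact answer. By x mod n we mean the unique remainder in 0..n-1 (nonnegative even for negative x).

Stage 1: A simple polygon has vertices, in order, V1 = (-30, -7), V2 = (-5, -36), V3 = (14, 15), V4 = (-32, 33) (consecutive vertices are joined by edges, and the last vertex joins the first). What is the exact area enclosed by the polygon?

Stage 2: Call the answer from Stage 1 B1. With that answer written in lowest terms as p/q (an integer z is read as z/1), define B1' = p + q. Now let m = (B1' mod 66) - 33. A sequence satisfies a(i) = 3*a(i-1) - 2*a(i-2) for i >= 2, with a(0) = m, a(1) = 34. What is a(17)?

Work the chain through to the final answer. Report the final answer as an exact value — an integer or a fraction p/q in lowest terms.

Stage 1: cross terms: (-30*-36 - -5*-7)=1045, (-5*15 - 14*-36)=429, (14*33 - -32*15)=942, (-32*-7 - -30*33)=1214; twice the area = |3630| = 3630; area = 1815; answer 1815
Stage 2: B1 = 1815; threaded value p + q = 1816; m = 1; a(2) = 3*(34) - 2*(1) = 100; iterating: a(2)=100, a(3)=232, a(4)=496, a(5)=1024, a(6)=2080, a(7)=4192, a(8)=8416, a(9)=16864, a(10)=33760, a(11)=67552, a(12)=135136, a(13)=270304, a(14)=540640, a(15)=1081312, a(16)=2162656, a(17)=4325344; answer 4325344

4325344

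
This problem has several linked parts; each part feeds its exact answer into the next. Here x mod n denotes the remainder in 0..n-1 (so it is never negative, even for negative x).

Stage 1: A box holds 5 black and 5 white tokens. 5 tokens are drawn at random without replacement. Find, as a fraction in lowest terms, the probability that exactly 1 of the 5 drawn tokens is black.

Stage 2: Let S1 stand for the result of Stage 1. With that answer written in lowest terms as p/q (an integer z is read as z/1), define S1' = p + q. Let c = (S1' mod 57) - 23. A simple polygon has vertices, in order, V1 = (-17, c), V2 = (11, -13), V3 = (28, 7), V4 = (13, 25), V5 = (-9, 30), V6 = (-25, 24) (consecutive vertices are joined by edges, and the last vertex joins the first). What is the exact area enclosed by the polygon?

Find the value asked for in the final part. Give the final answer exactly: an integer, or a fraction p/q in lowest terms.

Stage 1: total draws C(10,5) = 252; favorable C(5,1)*C(5,4) = 25; P = 25/252; answer 25/252
Stage 2: S1 = 25/252; threaded value p + q = 277; c = 26; cross terms: (-17*-13 - 11*26)=-65, (11*7 - 28*-13)=441, (28*25 - 13*7)=609, (13*30 - -9*25)=615, (-9*24 - -25*30)=534, (-25*26 - -17*24)=-242; twice the area = |1892| = 1892; area = 946; answer 946

946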